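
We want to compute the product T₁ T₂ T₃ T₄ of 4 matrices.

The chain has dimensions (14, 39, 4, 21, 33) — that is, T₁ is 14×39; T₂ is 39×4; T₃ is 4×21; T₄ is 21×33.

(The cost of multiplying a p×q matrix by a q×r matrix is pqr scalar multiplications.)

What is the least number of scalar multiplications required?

6804

Adjacent pairs: T₁T₂ = 14·39·4 = 2184; T₂T₃ = 39·4·21 = 3276; T₃T₄ = 4·21·33 = 2772.
Length 3: T₁..T₃: k=1: 0+3276+14·39·21=14742; k=2: 2184+0+14·4·21=3360 → min 3360 | T₂..T₄: k=2: 0+2772+39·4·33=7920; k=3: 3276+0+39·21·33=30303 → min 7920.
Length 4: T₁..T₄: k=1: 0+7920+14·39·33=25938; k=2: 2184+2772+14·4·33=6804; k=3: 3360+0+14·21·33=13062 → min 6804.
Optimal order: ((T₁ T₂) (T₃ T₄)) with cost 6804.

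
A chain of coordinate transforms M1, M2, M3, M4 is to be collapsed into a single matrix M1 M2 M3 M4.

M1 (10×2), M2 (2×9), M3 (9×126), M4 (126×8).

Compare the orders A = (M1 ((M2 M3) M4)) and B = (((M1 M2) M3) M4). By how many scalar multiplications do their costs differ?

17156

Order A = (M1 ((M2 M3) M4)): (M2 M3): 2×9 by 9×126 → 2×126, cost 2·9·126 = 2268; ((M2 M3) M4): 2×126 by 126×8 → 2×8, cost 2·126·8 = 2016; cumulative 4284; (M1 ((M2 M3) M4)): 10×2 by 2×8 → 10×8, cost 10·2·8 = 160; cumulative 4444. Total 4444.
Order B = (((M1 M2) M3) M4): (M1 M2): 10×2 by 2×9 → 10×9, cost 10·2·9 = 180; ((M1 M2) M3): 10×9 by 9×126 → 10×126, cost 10·9·126 = 11340; cumulative 11520; (((M1 M2) M3) M4): 10×126 by 126×8 → 10×8, cost 10·126·8 = 10080; cumulative 21600. Total 21600.
Difference: |4444 − 21600| = 17156.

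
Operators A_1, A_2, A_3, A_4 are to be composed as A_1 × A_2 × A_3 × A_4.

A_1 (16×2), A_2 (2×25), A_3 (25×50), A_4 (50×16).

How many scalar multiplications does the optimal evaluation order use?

Adjacent pairs: A_1A_2 = 16·2·25 = 800; A_2A_3 = 2·25·50 = 2500; A_3A_4 = 25·50·16 = 20000.
Length 3: A_1..A_3: k=1: 0+2500+16·2·50=4100; k=2: 800+0+16·25·50=20800 → min 4100 | A_2..A_4: k=2: 0+20000+2·25·16=20800; k=3: 2500+0+2·50·16=4100 → min 4100.
Length 4: A_1..A_4: k=1: 0+4100+16·2·16=4612; k=2: 800+20000+16·25·16=27200; k=3: 4100+0+16·50·16=16900 → min 4612.
Optimal order: (A_1 × ((A_2 × A_3) × A_4)) with cost 4612.

4612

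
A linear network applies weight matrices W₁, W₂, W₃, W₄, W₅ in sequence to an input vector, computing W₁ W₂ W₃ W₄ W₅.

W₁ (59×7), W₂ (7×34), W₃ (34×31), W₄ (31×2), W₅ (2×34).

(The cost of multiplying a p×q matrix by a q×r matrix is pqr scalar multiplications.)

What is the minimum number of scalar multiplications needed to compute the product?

7422

Adjacent pairs: W₁W₂ = 59·7·34 = 14042; W₂W₃ = 7·34·31 = 7378; W₃W₄ = 34·31·2 = 2108; W₄W₅ = 31·2·34 = 2108.
Length 3: W₁..W₃: k=1: 0+7378+59·7·31=20181; k=2: 14042+0+59·34·31=76228 → min 20181 | W₂..W₄: k=2: 0+2108+7·34·2=2584; k=3: 7378+0+7·31·2=7812 → min 2584 | W₃..W₅: k=3: 0+2108+34·31·34=37944; k=4: 2108+0+34·2·34=4420 → min 4420.
Length 4: W₁..W₄: k=1: 0+2584+59·7·2=3410; k=2: 14042+2108+59·34·2=20162; k=3: 20181+0+59·31·2=23839 → min 3410 | W₂..W₅: k=2: 0+4420+7·34·34=12512; k=3: 7378+2108+7·31·34=16864; k=4: 2584+0+7·2·34=3060 → min 3060.
Length 5: W₁..W₅: k=1: 0+3060+59·7·34=17102; k=2: 14042+4420+59·34·34=86666; k=3: 20181+2108+59·31·34=84475; k=4: 3410+0+59·2·34=7422 → min 7422.
Optimal order: ((W₁ (W₂ (W₃ W₄))) W₅) with cost 7422.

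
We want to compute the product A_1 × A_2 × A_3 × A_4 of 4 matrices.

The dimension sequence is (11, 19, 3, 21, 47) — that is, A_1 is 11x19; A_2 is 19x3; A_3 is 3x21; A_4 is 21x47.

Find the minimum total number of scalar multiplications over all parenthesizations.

5139

Adjacent pairs: A_1A_2 = 11·19·3 = 627; A_2A_3 = 19·3·21 = 1197; A_3A_4 = 3·21·47 = 2961.
Length 3: A_1..A_3: k=1: 0+1197+11·19·21=5586; k=2: 627+0+11·3·21=1320 → min 1320 | A_2..A_4: k=2: 0+2961+19·3·47=5640; k=3: 1197+0+19·21·47=19950 → min 5640.
Length 4: A_1..A_4: k=1: 0+5640+11·19·47=15463; k=2: 627+2961+11·3·47=5139; k=3: 1320+0+11·21·47=12177 → min 5139.
Optimal order: ((A_1 × A_2) × (A_3 × A_4)) with cost 5139.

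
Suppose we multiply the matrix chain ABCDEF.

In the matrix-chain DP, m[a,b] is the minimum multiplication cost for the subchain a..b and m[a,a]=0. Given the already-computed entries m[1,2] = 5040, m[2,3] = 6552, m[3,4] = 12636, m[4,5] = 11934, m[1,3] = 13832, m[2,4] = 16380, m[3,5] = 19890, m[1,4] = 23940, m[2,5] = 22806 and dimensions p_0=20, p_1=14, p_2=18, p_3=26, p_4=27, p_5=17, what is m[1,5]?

27566

m[1,5] = min over k∈[1,4] of m[1,k]+m[k+1,5]+p_{0}·p_k·p_{5}.
k=1: 0 + 22806 + 20·14·17 = 27566; k=2: 5040 + 19890 + 20·18·17 = 31050; k=3: 13832 + 11934 + 20·26·17 = 34606; k=4: 23940 + 0 + 20·27·17 = 33120.
Minimum: 27566 at k=1.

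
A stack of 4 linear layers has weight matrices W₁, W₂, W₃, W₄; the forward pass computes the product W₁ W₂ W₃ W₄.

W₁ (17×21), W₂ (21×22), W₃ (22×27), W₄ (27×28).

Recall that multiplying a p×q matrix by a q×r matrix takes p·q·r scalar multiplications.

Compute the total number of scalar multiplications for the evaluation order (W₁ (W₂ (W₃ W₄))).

39564

(W₃ W₄): 22×27 by 27×28 → 22×28, cost 22·27·28 = 16632
(W₂ (W₃ W₄)): 21×22 by 22×28 → 21×28, cost 21·22·28 = 12936; cumulative 29568
(W₁ (W₂ (W₃ W₄))): 17×21 by 21×28 → 17×28, cost 17·21·28 = 9996; cumulative 39564
Total: 39564 scalar multiplications.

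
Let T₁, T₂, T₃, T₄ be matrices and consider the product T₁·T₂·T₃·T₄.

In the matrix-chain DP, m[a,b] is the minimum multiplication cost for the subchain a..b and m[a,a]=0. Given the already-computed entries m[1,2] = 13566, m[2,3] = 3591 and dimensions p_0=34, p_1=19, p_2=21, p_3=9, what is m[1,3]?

m[1,3] = min over k∈[1,2] of m[1,k]+m[k+1,3]+p_{0}·p_k·p_{3}.
k=1: 0 + 3591 + 34·19·9 = 9405; k=2: 13566 + 0 + 34·21·9 = 19992.
Minimum: 9405 at k=1.

9405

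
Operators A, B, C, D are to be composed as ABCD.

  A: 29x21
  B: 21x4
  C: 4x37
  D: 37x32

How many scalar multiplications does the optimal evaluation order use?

Adjacent pairs: AB = 29·21·4 = 2436; BC = 21·4·37 = 3108; CD = 4·37·32 = 4736.
Length 3: A..C: k=1: 0+3108+29·21·37=25641; k=2: 2436+0+29·4·37=6728 → min 6728 | B..D: k=2: 0+4736+21·4·32=7424; k=3: 3108+0+21·37·32=27972 → min 7424.
Length 4: A..D: k=1: 0+7424+29·21·32=26912; k=2: 2436+4736+29·4·32=10884; k=3: 6728+0+29·37·32=41064 → min 10884.
Optimal order: ((AB)(CD)) with cost 10884.

10884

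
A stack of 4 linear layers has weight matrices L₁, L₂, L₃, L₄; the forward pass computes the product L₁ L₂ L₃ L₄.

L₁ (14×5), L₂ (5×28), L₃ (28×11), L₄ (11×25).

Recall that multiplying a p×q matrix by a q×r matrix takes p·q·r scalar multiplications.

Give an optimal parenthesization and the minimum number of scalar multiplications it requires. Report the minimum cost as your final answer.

Adjacent pairs: L₁L₂ = 14·5·28 = 1960; L₂L₃ = 5·28·11 = 1540; L₃L₄ = 28·11·25 = 7700.
Length 3: L₁..L₃: k=1: 0+1540+14·5·11=2310; k=2: 1960+0+14·28·11=6272 → min 2310 | L₂..L₄: k=2: 0+7700+5·28·25=11200; k=3: 1540+0+5·11·25=2915 → min 2915.
Length 4: L₁..L₄: k=1: 0+2915+14·5·25=4665; k=2: 1960+7700+14·28·25=19460; k=3: 2310+0+14·11·25=6160 → min 4665.
Optimal parenthesization: (L₁ ((L₂ L₃) L₄)) with cost 4665.

4665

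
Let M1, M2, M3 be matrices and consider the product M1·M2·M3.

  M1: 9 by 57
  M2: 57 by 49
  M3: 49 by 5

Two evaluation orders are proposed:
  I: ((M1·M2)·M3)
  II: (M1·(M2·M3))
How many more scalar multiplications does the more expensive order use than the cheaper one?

10812

Order I = ((M1·M2)·M3): (M1·M2): 9×57 by 57×49 → 9×49, cost 9·57·49 = 25137; ((M1·M2)·M3): 9×49 by 49×5 → 9×5, cost 9·49·5 = 2205; cumulative 27342. Total 27342.
Order II = (M1·(M2·M3)): (M2·M3): 57×49 by 49×5 → 57×5, cost 57·49·5 = 13965; (M1·(M2·M3)): 9×57 by 57×5 → 9×5, cost 9·57·5 = 2565; cumulative 16530. Total 16530.
Difference: |27342 − 16530| = 10812.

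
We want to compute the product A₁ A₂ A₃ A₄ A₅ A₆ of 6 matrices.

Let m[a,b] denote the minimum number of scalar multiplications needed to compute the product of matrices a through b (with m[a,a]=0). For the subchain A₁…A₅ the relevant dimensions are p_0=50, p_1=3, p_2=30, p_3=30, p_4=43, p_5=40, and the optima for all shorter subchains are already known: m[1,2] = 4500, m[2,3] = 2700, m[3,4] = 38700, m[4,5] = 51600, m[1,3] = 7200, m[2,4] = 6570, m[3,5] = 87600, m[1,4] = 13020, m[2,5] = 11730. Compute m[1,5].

m[1,5] = min over k∈[1,4] of m[1,k]+m[k+1,5]+p_{0}·p_k·p_{5}.
k=1: 0 + 11730 + 50·3·40 = 17730; k=2: 4500 + 87600 + 50·30·40 = 152100; k=3: 7200 + 51600 + 50·30·40 = 118800; k=4: 13020 + 0 + 50·43·40 = 99020.
Minimum: 17730 at k=1.

17730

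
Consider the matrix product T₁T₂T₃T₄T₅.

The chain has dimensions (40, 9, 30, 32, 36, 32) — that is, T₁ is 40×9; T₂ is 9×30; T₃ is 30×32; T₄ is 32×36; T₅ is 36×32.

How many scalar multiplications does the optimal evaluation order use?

Adjacent pairs: T₁T₂ = 40·9·30 = 10800; T₂T₃ = 9·30·32 = 8640; T₃T₄ = 30·32·36 = 34560; T₄T₅ = 32·36·32 = 36864.
Length 3: T₁..T₃: k=1: 0+8640+40·9·32=20160; k=2: 10800+0+40·30·32=49200 → min 20160 | T₂..T₄: k=2: 0+34560+9·30·36=44280; k=3: 8640+0+9·32·36=19008 → min 19008 | T₃..T₅: k=3: 0+36864+30·32·32=67584; k=4: 34560+0+30·36·32=69120 → min 67584.
Length 4: T₁..T₄: k=1: 0+19008+40·9·36=31968; k=2: 10800+34560+40·30·36=88560; k=3: 20160+0+40·32·36=66240 → min 31968 | T₂..T₅: k=2: 0+67584+9·30·32=76224; k=3: 8640+36864+9·32·32=54720; k=4: 19008+0+9·36·32=29376 → min 29376.
Length 5: T₁..T₅: k=1: 0+29376+40·9·32=40896; k=2: 10800+67584+40·30·32=116784; k=3: 20160+36864+40·32·32=97984; k=4: 31968+0+40·36·32=78048 → min 40896.
Optimal order: (T₁(((T₂T₃)T₄)T₅)) with cost 40896.

40896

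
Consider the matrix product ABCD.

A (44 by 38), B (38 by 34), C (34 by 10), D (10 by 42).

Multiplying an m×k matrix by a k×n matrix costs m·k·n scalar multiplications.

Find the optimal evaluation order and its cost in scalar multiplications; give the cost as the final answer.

48120

Adjacent pairs: AB = 44·38·34 = 56848; BC = 38·34·10 = 12920; CD = 34·10·42 = 14280.
Length 3: A..C: k=1: 0+12920+44·38·10=29640; k=2: 56848+0+44·34·10=71808 → min 29640 | B..D: k=2: 0+14280+38·34·42=68544; k=3: 12920+0+38·10·42=28880 → min 28880.
Length 4: A..D: k=1: 0+28880+44·38·42=99104; k=2: 56848+14280+44·34·42=133960; k=3: 29640+0+44·10·42=48120 → min 48120.
Optimal parenthesization: ((A(BC))D) with cost 48120.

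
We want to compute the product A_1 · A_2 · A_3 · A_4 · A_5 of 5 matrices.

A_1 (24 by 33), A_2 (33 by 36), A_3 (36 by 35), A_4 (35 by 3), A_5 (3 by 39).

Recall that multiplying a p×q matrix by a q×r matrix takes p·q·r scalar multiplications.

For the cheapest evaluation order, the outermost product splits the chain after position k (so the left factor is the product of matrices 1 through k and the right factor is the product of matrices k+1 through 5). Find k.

Adjacent pairs: A_1A_2 = 24·33·36 = 28512; A_2A_3 = 33·36·35 = 41580; A_3A_4 = 36·35·3 = 3780; A_4A_5 = 35·3·39 = 4095.
Length 3: A_1..A_3: k=1: 0+41580+24·33·35=69300; k=2: 28512+0+24·36·35=58752 → min 58752 | A_2..A_4: k=2: 0+3780+33·36·3=7344; k=3: 41580+0+33·35·3=45045 → min 7344 | A_3..A_5: k=3: 0+4095+36·35·39=53235; k=4: 3780+0+36·3·39=7992 → min 7992.
Length 4: A_1..A_4: k=1: 0+7344+24·33·3=9720; k=2: 28512+3780+24·36·3=34884; k=3: 58752+0+24·35·3=61272 → min 9720 | A_2..A_5: k=2: 0+7992+33·36·39=54324; k=3: 41580+4095+33·35·39=90720; k=4: 7344+0+33·3·39=11205 → min 11205.
Top-level splits: k=1: (A_1..A_1)·(A_2..A_5) → 0+11205+24·33·39 = 42093; k=2: (A_1..A_2)·(A_3..A_5) → 28512+7992+24·36·39 = 70200; k=3: (A_1..A_3)·(A_4..A_5) → 58752+4095+24·35·39 = 95607; k=4: (A_1..A_4)·(A_5..A_5) → 9720+0+24·3·39 = 12528.
Best split is after A_4, i.e. k = 4.

4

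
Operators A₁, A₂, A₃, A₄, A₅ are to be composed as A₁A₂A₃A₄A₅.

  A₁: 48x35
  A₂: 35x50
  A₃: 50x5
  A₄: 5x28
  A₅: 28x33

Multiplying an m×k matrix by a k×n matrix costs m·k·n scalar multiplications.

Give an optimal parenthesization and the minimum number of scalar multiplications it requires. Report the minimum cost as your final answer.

29690

Adjacent pairs: A₁A₂ = 48·35·50 = 84000; A₂A₃ = 35·50·5 = 8750; A₃A₄ = 50·5·28 = 7000; A₄A₅ = 5·28·33 = 4620.
Length 3: A₁..A₃: k=1: 0+8750+48·35·5=17150; k=2: 84000+0+48·50·5=96000 → min 17150 | A₂..A₄: k=2: 0+7000+35·50·28=56000; k=3: 8750+0+35·5·28=13650 → min 13650 | A₃..A₅: k=3: 0+4620+50·5·33=12870; k=4: 7000+0+50·28·33=53200 → min 12870.
Length 4: A₁..A₄: k=1: 0+13650+48·35·28=60690; k=2: 84000+7000+48·50·28=158200; k=3: 17150+0+48·5·28=23870 → min 23870 | A₂..A₅: k=2: 0+12870+35·50·33=70620; k=3: 8750+4620+35·5·33=19145; k=4: 13650+0+35·28·33=45990 → min 19145.
Length 5: A₁..A₅: k=1: 0+19145+48·35·33=74585; k=2: 84000+12870+48·50·33=176070; k=3: 17150+4620+48·5·33=29690; k=4: 23870+0+48·28·33=68222 → min 29690.
Optimal parenthesization: ((A₁(A₂A₃))(A₄A₅)) with cost 29690.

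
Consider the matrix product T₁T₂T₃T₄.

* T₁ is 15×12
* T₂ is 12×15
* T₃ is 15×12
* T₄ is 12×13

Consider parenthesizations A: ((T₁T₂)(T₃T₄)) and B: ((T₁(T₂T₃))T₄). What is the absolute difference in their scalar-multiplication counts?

1305

Order A = ((T₁T₂)(T₃T₄)): (T₁T₂): 15×12 by 12×15 → 15×15, cost 15·12·15 = 2700; (T₃T₄): 15×12 by 12×13 → 15×13, cost 15·12·13 = 2340; ((T₁T₂)(T₃T₄)): 15×15 by 15×13 → 15×13, cost 15·15·13 = 2925; cumulative 7965. Total 7965.
Order B = ((T₁(T₂T₃))T₄): (T₂T₃): 12×15 by 15×12 → 12×12, cost 12·15·12 = 2160; (T₁(T₂T₃)): 15×12 by 12×12 → 15×12, cost 15·12·12 = 2160; cumulative 4320; ((T₁(T₂T₃))T₄): 15×12 by 12×13 → 15×13, cost 15·12·13 = 2340; cumulative 6660. Total 6660.
Difference: |7965 − 6660| = 1305.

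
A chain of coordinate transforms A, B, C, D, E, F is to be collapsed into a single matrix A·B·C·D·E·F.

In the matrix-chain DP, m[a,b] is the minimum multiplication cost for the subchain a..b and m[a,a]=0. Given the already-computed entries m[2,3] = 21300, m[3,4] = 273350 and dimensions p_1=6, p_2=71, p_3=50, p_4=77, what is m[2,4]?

44400

m[2,4] = min over k∈[2,3] of m[2,k]+m[k+1,4]+p_{1}·p_k·p_{4}.
k=2: 0 + 273350 + 6·71·77 = 306152; k=3: 21300 + 0 + 6·50·77 = 44400.
Minimum: 44400 at k=3.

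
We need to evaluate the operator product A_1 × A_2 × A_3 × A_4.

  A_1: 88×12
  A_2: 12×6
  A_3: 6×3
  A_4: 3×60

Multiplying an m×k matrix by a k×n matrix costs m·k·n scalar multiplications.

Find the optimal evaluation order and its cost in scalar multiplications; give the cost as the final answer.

19224

Adjacent pairs: A_1A_2 = 88·12·6 = 6336; A_2A_3 = 12·6·3 = 216; A_3A_4 = 6·3·60 = 1080.
Length 3: A_1..A_3: k=1: 0+216+88·12·3=3384; k=2: 6336+0+88·6·3=7920 → min 3384 | A_2..A_4: k=2: 0+1080+12·6·60=5400; k=3: 216+0+12·3·60=2376 → min 2376.
Length 4: A_1..A_4: k=1: 0+2376+88·12·60=65736; k=2: 6336+1080+88·6·60=39096; k=3: 3384+0+88·3·60=19224 → min 19224.
Optimal parenthesization: ((A_1 × (A_2 × A_3)) × A_4) with cost 19224.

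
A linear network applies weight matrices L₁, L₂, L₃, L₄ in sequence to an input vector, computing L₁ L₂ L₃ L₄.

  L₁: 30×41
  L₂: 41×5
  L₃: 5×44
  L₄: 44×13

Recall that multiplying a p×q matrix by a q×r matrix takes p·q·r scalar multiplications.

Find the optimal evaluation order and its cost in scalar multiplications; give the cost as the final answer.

10960

Adjacent pairs: L₁L₂ = 30·41·5 = 6150; L₂L₃ = 41·5·44 = 9020; L₃L₄ = 5·44·13 = 2860.
Length 3: L₁..L₃: k=1: 0+9020+30·41·44=63140; k=2: 6150+0+30·5·44=12750 → min 12750 | L₂..L₄: k=2: 0+2860+41·5·13=5525; k=3: 9020+0+41·44·13=32472 → min 5525.
Length 4: L₁..L₄: k=1: 0+5525+30·41·13=21515; k=2: 6150+2860+30·5·13=10960; k=3: 12750+0+30·44·13=29910 → min 10960.
Optimal parenthesization: ((L₁ L₂) (L₃ L₄)) with cost 10960.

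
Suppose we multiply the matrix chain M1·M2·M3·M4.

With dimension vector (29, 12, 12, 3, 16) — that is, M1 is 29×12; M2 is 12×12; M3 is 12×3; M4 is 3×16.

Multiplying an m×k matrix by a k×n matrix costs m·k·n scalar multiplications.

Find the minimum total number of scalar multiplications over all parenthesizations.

2868

Adjacent pairs: M1M2 = 29·12·12 = 4176; M2M3 = 12·12·3 = 432; M3M4 = 12·3·16 = 576.
Length 3: M1..M3: k=1: 0+432+29·12·3=1476; k=2: 4176+0+29·12·3=5220 → min 1476 | M2..M4: k=2: 0+576+12·12·16=2880; k=3: 432+0+12·3·16=1008 → min 1008.
Length 4: M1..M4: k=1: 0+1008+29·12·16=6576; k=2: 4176+576+29·12·16=10320; k=3: 1476+0+29·3·16=2868 → min 2868.
Optimal order: ((M1·(M2·M3))·M4) with cost 2868.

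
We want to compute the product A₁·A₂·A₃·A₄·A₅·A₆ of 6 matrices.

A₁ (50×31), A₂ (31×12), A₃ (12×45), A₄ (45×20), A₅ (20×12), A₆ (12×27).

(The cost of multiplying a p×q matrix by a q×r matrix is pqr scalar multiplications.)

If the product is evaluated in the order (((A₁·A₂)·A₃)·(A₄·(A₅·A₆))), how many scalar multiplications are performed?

137130

(A₁·A₂): 50×31 by 31×12 → 50×12, cost 50·31·12 = 18600
((A₁·A₂)·A₃): 50×12 by 12×45 → 50×45, cost 50·12·45 = 27000; cumulative 45600
(A₅·A₆): 20×12 by 12×27 → 20×27, cost 20·12·27 = 6480
(A₄·(A₅·A₆)): 45×20 by 20×27 → 45×27, cost 45·20·27 = 24300; cumulative 30780
(((A₁·A₂)·A₃)·(A₄·(A₅·A₆))): 50×45 by 45×27 → 50×27, cost 50·45·27 = 60750; cumulative 137130
Total: 137130 scalar multiplications.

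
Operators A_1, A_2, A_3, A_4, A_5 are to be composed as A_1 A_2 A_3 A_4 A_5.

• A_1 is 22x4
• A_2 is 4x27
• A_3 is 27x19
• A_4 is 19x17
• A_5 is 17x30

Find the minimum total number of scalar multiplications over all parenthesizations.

Adjacent pairs: A_1A_2 = 22·4·27 = 2376; A_2A_3 = 4·27·19 = 2052; A_3A_4 = 27·19·17 = 8721; A_4A_5 = 19·17·30 = 9690.
Length 3: A_1..A_3: k=1: 0+2052+22·4·19=3724; k=2: 2376+0+22·27·19=13662 → min 3724 | A_2..A_4: k=2: 0+8721+4·27·17=10557; k=3: 2052+0+4·19·17=3344 → min 3344 | A_3..A_5: k=3: 0+9690+27·19·30=25080; k=4: 8721+0+27·17·30=22491 → min 22491.
Length 4: A_1..A_4: k=1: 0+3344+22·4·17=4840; k=2: 2376+8721+22·27·17=21195; k=3: 3724+0+22·19·17=10830 → min 4840 | A_2..A_5: k=2: 0+22491+4·27·30=25731; k=3: 2052+9690+4·19·30=14022; k=4: 3344+0+4·17·30=5384 → min 5384.
Length 5: A_1..A_5: k=1: 0+5384+22·4·30=8024; k=2: 2376+22491+22·27·30=42687; k=3: 3724+9690+22·19·30=25954; k=4: 4840+0+22·17·30=16060 → min 8024.
Optimal order: (A_1 (((A_2 A_3) A_4) A_5)) with cost 8024.

8024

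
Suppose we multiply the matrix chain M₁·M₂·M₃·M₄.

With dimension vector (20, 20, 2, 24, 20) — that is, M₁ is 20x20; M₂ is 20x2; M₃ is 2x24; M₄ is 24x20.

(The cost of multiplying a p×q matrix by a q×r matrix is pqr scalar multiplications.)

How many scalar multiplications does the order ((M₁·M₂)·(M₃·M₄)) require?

(M₁·M₂): 20×20 by 20×2 → 20×2, cost 20·20·2 = 800
(M₃·M₄): 2×24 by 24×20 → 2×20, cost 2·24·20 = 960
((M₁·M₂)·(M₃·M₄)): 20×2 by 2×20 → 20×20, cost 20·2·20 = 800; cumulative 2560
Total: 2560 scalar multiplications.

2560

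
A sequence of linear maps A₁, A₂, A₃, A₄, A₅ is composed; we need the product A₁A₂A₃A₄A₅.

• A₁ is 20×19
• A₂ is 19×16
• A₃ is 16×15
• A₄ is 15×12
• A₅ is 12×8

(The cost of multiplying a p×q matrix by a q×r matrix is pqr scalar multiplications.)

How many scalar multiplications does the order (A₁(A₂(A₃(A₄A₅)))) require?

8832

(A₄A₅): 15×12 by 12×8 → 15×8, cost 15·12·8 = 1440
(A₃(A₄A₅)): 16×15 by 15×8 → 16×8, cost 16·15·8 = 1920; cumulative 3360
(A₂(A₃(A₄A₅))): 19×16 by 16×8 → 19×8, cost 19·16·8 = 2432; cumulative 5792
(A₁(A₂(A₃(A₄A₅)))): 20×19 by 19×8 → 20×8, cost 20·19·8 = 3040; cumulative 8832
Total: 8832 scalar multiplications.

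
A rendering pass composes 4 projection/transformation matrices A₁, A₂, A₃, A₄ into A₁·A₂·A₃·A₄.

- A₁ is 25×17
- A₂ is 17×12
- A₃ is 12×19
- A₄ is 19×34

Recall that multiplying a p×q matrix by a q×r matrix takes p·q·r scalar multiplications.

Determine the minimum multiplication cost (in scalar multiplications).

Adjacent pairs: A₁A₂ = 25·17·12 = 5100; A₂A₃ = 17·12·19 = 3876; A₃A₄ = 12·19·34 = 7752.
Length 3: A₁..A₃: k=1: 0+3876+25·17·19=11951; k=2: 5100+0+25·12·19=10800 → min 10800 | A₂..A₄: k=2: 0+7752+17·12·34=14688; k=3: 3876+0+17·19·34=14858 → min 14688.
Length 4: A₁..A₄: k=1: 0+14688+25·17·34=29138; k=2: 5100+7752+25·12·34=23052; k=3: 10800+0+25·19·34=26950 → min 23052.
Optimal order: ((A₁·A₂)·(A₃·A₄)) with cost 23052.

23052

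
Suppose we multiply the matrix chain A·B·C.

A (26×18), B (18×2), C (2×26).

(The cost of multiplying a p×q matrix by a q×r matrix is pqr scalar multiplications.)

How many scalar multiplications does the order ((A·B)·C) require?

(A·B): 26×18 by 18×2 → 26×2, cost 26·18·2 = 936
((A·B)·C): 26×2 by 2×26 → 26×26, cost 26·2·26 = 1352; cumulative 2288
Total: 2288 scalar multiplications.

2288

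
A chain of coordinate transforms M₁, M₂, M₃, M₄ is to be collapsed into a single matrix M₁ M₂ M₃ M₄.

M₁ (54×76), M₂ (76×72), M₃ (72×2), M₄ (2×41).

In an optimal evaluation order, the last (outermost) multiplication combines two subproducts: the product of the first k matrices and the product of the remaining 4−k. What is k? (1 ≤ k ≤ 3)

3

Adjacent pairs: M₁M₂ = 54·76·72 = 295488; M₂M₃ = 76·72·2 = 10944; M₃M₄ = 72·2·41 = 5904.
Length 3: M₁..M₃: k=1: 0+10944+54·76·2=19152; k=2: 295488+0+54·72·2=303264 → min 19152 | M₂..M₄: k=2: 0+5904+76·72·41=230256; k=3: 10944+0+76·2·41=17176 → min 17176.
Top-level splits: k=1: (M₁..M₁)·(M₂..M₄) → 0+17176+54·76·41 = 185440; k=2: (M₁..M₂)·(M₃..M₄) → 295488+5904+54·72·41 = 460800; k=3: (M₁..M₃)·(M₄..M₄) → 19152+0+54·2·41 = 23580.
Best split is after M₃, i.e. k = 3.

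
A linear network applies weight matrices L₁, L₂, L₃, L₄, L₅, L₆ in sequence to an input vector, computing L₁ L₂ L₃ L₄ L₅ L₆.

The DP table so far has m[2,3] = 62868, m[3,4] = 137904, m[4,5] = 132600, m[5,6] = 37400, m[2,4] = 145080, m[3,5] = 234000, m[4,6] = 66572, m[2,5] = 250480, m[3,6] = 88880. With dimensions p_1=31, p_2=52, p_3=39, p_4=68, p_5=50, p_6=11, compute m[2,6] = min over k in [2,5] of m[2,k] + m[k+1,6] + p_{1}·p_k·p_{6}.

106612

m[2,6] = min over k∈[2,5] of m[2,k]+m[k+1,6]+p_{1}·p_k·p_{6}.
k=2: 0 + 88880 + 31·52·11 = 106612; k=3: 62868 + 66572 + 31·39·11 = 142739; k=4: 145080 + 37400 + 31·68·11 = 205668; k=5: 250480 + 0 + 31·50·11 = 267530.
Minimum: 106612 at k=2.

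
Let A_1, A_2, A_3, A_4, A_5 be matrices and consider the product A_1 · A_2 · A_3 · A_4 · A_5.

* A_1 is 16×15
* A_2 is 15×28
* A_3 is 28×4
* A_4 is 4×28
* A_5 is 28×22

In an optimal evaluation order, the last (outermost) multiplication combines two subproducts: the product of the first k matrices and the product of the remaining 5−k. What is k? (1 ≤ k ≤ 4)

3

Adjacent pairs: A_1A_2 = 16·15·28 = 6720; A_2A_3 = 15·28·4 = 1680; A_3A_4 = 28·4·28 = 3136; A_4A_5 = 4·28·22 = 2464.
Length 3: A_1..A_3: k=1: 0+1680+16·15·4=2640; k=2: 6720+0+16·28·4=8512 → min 2640 | A_2..A_4: k=2: 0+3136+15·28·28=14896; k=3: 1680+0+15·4·28=3360 → min 3360 | A_3..A_5: k=3: 0+2464+28·4·22=4928; k=4: 3136+0+28·28·22=20384 → min 4928.
Length 4: A_1..A_4: k=1: 0+3360+16·15·28=10080; k=2: 6720+3136+16·28·28=22400; k=3: 2640+0+16·4·28=4432 → min 4432 | A_2..A_5: k=2: 0+4928+15·28·22=14168; k=3: 1680+2464+15·4·22=5464; k=4: 3360+0+15·28·22=12600 → min 5464.
Top-level splits: k=1: (A_1..A_1)·(A_2..A_5) → 0+5464+16·15·22 = 10744; k=2: (A_1..A_2)·(A_3..A_5) → 6720+4928+16·28·22 = 21504; k=3: (A_1..A_3)·(A_4..A_5) → 2640+2464+16·4·22 = 6512; k=4: (A_1..A_4)·(A_5..A_5) → 4432+0+16·28·22 = 14288.
Best split is after A_3, i.e. k = 3.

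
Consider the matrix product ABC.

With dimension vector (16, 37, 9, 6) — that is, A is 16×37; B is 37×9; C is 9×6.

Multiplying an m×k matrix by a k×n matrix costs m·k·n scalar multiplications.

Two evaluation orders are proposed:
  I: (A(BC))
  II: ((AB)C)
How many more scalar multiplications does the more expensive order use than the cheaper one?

642

Order I = (A(BC)): (BC): 37×9 by 9×6 → 37×6, cost 37·9·6 = 1998; (A(BC)): 16×37 by 37×6 → 16×6, cost 16·37·6 = 3552; cumulative 5550. Total 5550.
Order II = ((AB)C): (AB): 16×37 by 37×9 → 16×9, cost 16·37·9 = 5328; ((AB)C): 16×9 by 9×6 → 16×6, cost 16·9·6 = 864; cumulative 6192. Total 6192.
Difference: |5550 − 6192| = 642.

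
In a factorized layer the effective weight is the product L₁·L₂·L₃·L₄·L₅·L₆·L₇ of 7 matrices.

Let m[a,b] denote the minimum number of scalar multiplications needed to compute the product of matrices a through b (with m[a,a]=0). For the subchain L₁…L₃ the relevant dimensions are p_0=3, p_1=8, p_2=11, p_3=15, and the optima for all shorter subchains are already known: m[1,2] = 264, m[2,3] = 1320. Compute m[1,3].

759

m[1,3] = min over k∈[1,2] of m[1,k]+m[k+1,3]+p_{0}·p_k·p_{3}.
k=1: 0 + 1320 + 3·8·15 = 1680; k=2: 264 + 0 + 3·11·15 = 759.
Minimum: 759 at k=2.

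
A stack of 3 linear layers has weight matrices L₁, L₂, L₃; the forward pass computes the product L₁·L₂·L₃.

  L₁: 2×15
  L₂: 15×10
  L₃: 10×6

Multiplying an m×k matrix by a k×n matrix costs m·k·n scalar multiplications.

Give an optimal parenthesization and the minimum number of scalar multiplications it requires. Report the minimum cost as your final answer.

(L₁·(L₂·L₃)): cost 1080.
((L₁·L₂)·L₃): cost 420.
Optimal: ((L₁·L₂)·L₃) with cost 420.

420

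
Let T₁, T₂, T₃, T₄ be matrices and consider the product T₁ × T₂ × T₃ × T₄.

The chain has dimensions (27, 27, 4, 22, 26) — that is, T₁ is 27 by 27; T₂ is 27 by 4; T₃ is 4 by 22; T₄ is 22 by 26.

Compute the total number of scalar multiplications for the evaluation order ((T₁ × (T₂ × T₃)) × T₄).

(T₂ × T₃): 27×4 by 4×22 → 27×22, cost 27·4·22 = 2376
(T₁ × (T₂ × T₃)): 27×27 by 27×22 → 27×22, cost 27·27·22 = 16038; cumulative 18414
((T₁ × (T₂ × T₃)) × T₄): 27×22 by 22×26 → 27×26, cost 27·22·26 = 15444; cumulative 33858
Total: 33858 scalar multiplications.

33858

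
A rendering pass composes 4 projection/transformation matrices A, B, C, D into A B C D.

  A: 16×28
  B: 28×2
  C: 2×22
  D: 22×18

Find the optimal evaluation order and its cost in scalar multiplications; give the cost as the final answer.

2264

Adjacent pairs: AB = 16·28·2 = 896; BC = 28·2·22 = 1232; CD = 2·22·18 = 792.
Length 3: A..C: k=1: 0+1232+16·28·22=11088; k=2: 896+0+16·2·22=1600 → min 1600 | B..D: k=2: 0+792+28·2·18=1800; k=3: 1232+0+28·22·18=12320 → min 1800.
Length 4: A..D: k=1: 0+1800+16·28·18=9864; k=2: 896+792+16·2·18=2264; k=3: 1600+0+16·22·18=7936 → min 2264.
Optimal parenthesization: ((A B) (C D)) with cost 2264.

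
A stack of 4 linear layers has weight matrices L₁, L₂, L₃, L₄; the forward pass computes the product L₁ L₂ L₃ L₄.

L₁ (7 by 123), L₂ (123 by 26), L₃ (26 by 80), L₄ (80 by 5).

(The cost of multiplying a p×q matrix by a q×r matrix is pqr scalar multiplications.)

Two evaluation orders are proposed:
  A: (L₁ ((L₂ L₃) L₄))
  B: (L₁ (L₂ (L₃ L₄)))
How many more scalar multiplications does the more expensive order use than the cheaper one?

278650

Order A = (L₁ ((L₂ L₃) L₄)): (L₂ L₃): 123×26 by 26×80 → 123×80, cost 123·26·80 = 255840; ((L₂ L₃) L₄): 123×80 by 80×5 → 123×5, cost 123·80·5 = 49200; cumulative 305040; (L₁ ((L₂ L₃) L₄)): 7×123 by 123×5 → 7×5, cost 7·123·5 = 4305; cumulative 309345. Total 309345.
Order B = (L₁ (L₂ (L₃ L₄))): (L₃ L₄): 26×80 by 80×5 → 26×5, cost 26·80·5 = 10400; (L₂ (L₃ L₄)): 123×26 by 26×5 → 123×5, cost 123·26·5 = 15990; cumulative 26390; (L₁ (L₂ (L₃ L₄))): 7×123 by 123×5 → 7×5, cost 7·123·5 = 4305; cumulative 30695. Total 30695.
Difference: |309345 − 30695| = 278650.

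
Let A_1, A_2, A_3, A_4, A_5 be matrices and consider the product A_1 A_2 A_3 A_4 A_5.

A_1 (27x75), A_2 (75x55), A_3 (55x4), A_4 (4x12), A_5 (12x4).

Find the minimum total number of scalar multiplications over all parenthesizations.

25224

Adjacent pairs: A_1A_2 = 27·75·55 = 111375; A_2A_3 = 75·55·4 = 16500; A_3A_4 = 55·4·12 = 2640; A_4A_5 = 4·12·4 = 192.
Length 3: A_1..A_3: k=1: 0+16500+27·75·4=24600; k=2: 111375+0+27·55·4=117315 → min 24600 | A_2..A_4: k=2: 0+2640+75·55·12=52140; k=3: 16500+0+75·4·12=20100 → min 20100 | A_3..A_5: k=3: 0+192+55·4·4=1072; k=4: 2640+0+55·12·4=5280 → min 1072.
Length 4: A_1..A_4: k=1: 0+20100+27·75·12=44400; k=2: 111375+2640+27·55·12=131835; k=3: 24600+0+27·4·12=25896 → min 25896 | A_2..A_5: k=2: 0+1072+75·55·4=17572; k=3: 16500+192+75·4·4=17892; k=4: 20100+0+75·12·4=23700 → min 17572.
Length 5: A_1..A_5: k=1: 0+17572+27·75·4=25672; k=2: 111375+1072+27·55·4=118387; k=3: 24600+192+27·4·4=25224; k=4: 25896+0+27·12·4=27192 → min 25224.
Optimal order: ((A_1 (A_2 A_3)) (A_4 A_5)) with cost 25224.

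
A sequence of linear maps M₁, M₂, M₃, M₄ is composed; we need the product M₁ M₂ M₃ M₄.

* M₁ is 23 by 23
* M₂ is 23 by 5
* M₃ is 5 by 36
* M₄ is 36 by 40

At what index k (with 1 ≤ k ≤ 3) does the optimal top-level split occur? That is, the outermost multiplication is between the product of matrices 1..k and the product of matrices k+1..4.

2

Adjacent pairs: M₁M₂ = 23·23·5 = 2645; M₂M₃ = 23·5·36 = 4140; M₃M₄ = 5·36·40 = 7200.
Length 3: M₁..M₃: k=1: 0+4140+23·23·36=23184; k=2: 2645+0+23·5·36=6785 → min 6785 | M₂..M₄: k=2: 0+7200+23·5·40=11800; k=3: 4140+0+23·36·40=37260 → min 11800.
Top-level splits: k=1: (M₁..M₁)·(M₂..M₄) → 0+11800+23·23·40 = 32960; k=2: (M₁..M₂)·(M₃..M₄) → 2645+7200+23·5·40 = 14445; k=3: (M₁..M₃)·(M₄..M₄) → 6785+0+23·36·40 = 39905.
Best split is after M₂, i.e. k = 2.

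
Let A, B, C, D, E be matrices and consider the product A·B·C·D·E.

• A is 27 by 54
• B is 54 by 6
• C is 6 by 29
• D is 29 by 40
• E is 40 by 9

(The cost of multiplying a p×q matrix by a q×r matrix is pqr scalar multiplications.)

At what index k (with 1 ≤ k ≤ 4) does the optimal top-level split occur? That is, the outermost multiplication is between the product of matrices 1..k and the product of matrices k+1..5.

2

Adjacent pairs: AB = 27·54·6 = 8748; BC = 54·6·29 = 9396; CD = 6·29·40 = 6960; DE = 29·40·9 = 10440.
Length 3: A..C: k=1: 0+9396+27·54·29=51678; k=2: 8748+0+27·6·29=13446 → min 13446 | B..D: k=2: 0+6960+54·6·40=19920; k=3: 9396+0+54·29·40=72036 → min 19920 | C..E: k=3: 0+10440+6·29·9=12006; k=4: 6960+0+6·40·9=9120 → min 9120.
Length 4: A..D: k=1: 0+19920+27·54·40=78240; k=2: 8748+6960+27·6·40=22188; k=3: 13446+0+27·29·40=44766 → min 22188 | B..E: k=2: 0+9120+54·6·9=12036; k=3: 9396+10440+54·29·9=33930; k=4: 19920+0+54·40·9=39360 → min 12036.
Top-level splits: k=1: (A..A)·(B..E) → 0+12036+27·54·9 = 25158; k=2: (A..B)·(C..E) → 8748+9120+27·6·9 = 19326; k=3: (A..C)·(D..E) → 13446+10440+27·29·9 = 30933; k=4: (A..D)·(E..E) → 22188+0+27·40·9 = 31908.
Best split is after B, i.e. k = 2.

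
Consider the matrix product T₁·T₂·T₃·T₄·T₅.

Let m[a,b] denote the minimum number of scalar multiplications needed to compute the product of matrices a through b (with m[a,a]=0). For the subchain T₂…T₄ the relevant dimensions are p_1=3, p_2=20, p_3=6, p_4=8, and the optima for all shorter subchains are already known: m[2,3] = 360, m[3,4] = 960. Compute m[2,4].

m[2,4] = min over k∈[2,3] of m[2,k]+m[k+1,4]+p_{1}·p_k·p_{4}.
k=2: 0 + 960 + 3·20·8 = 1440; k=3: 360 + 0 + 3·6·8 = 504.
Minimum: 504 at k=3.

504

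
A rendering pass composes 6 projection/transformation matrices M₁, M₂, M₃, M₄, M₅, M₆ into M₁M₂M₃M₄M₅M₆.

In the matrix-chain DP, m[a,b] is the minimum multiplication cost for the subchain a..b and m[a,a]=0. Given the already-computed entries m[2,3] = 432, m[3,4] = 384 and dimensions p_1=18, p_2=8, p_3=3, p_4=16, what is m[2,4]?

1296

m[2,4] = min over k∈[2,3] of m[2,k]+m[k+1,4]+p_{1}·p_k·p_{4}.
k=2: 0 + 384 + 18·8·16 = 2688; k=3: 432 + 0 + 18·3·16 = 1296.
Minimum: 1296 at k=3.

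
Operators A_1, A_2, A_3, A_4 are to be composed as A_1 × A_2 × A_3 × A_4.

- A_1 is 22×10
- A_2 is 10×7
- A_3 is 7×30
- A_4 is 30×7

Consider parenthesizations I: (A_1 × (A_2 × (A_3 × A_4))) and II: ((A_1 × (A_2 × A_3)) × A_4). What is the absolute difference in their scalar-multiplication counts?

Order I = (A_1 × (A_2 × (A_3 × A_4))): (A_3 × A_4): 7×30 by 30×7 → 7×7, cost 7·30·7 = 1470; (A_2 × (A_3 × A_4)): 10×7 by 7×7 → 10×7, cost 10·7·7 = 490; cumulative 1960; (A_1 × (A_2 × (A_3 × A_4))): 22×10 by 10×7 → 22×7, cost 22·10·7 = 1540; cumulative 3500. Total 3500.
Order II = ((A_1 × (A_2 × A_3)) × A_4): (A_2 × A_3): 10×7 by 7×30 → 10×30, cost 10·7·30 = 2100; (A_1 × (A_2 × A_3)): 22×10 by 10×30 → 22×30, cost 22·10·30 = 6600; cumulative 8700; ((A_1 × (A_2 × A_3)) × A_4): 22×30 by 30×7 → 22×7, cost 22·30·7 = 4620; cumulative 13320. Total 13320.
Difference: |3500 − 13320| = 9820.

9820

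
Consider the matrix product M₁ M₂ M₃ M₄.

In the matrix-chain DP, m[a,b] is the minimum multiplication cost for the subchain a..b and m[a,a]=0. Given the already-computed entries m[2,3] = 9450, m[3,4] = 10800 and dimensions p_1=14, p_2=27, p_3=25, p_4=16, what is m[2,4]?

m[2,4] = min over k∈[2,3] of m[2,k]+m[k+1,4]+p_{1}·p_k·p_{4}.
k=2: 0 + 10800 + 14·27·16 = 16848; k=3: 9450 + 0 + 14·25·16 = 15050.
Minimum: 15050 at k=3.

15050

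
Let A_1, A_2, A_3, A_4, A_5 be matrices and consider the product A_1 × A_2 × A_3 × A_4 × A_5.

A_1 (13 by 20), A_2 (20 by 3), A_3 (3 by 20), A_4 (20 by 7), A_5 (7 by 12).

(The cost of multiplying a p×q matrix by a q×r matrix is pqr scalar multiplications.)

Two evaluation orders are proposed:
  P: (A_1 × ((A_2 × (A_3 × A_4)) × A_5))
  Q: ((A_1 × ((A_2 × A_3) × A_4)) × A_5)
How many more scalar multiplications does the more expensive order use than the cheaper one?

1272

Order P = (A_1 × ((A_2 × (A_3 × A_4)) × A_5)): (A_3 × A_4): 3×20 by 20×7 → 3×7, cost 3·20·7 = 420; (A_2 × (A_3 × A_4)): 20×3 by 3×7 → 20×7, cost 20·3·7 = 420; cumulative 840; ((A_2 × (A_3 × A_4)) × A_5): 20×7 by 7×12 → 20×12, cost 20·7·12 = 1680; cumulative 2520; (A_1 × ((A_2 × (A_3 × A_4)) × A_5)): 13×20 by 20×12 → 13×12, cost 13·20·12 = 3120; cumulative 5640. Total 5640.
Order Q = ((A_1 × ((A_2 × A_3) × A_4)) × A_5): (A_2 × A_3): 20×3 by 3×20 → 20×20, cost 20·3·20 = 1200; ((A_2 × A_3) × A_4): 20×20 by 20×7 → 20×7, cost 20·20·7 = 2800; cumulative 4000; (A_1 × ((A_2 × A_3) × A_4)): 13×20 by 20×7 → 13×7, cost 13·20·7 = 1820; cumulative 5820; ((A_1 × ((A_2 × A_3) × A_4)) × A_5): 13×7 by 7×12 → 13×12, cost 13·7·12 = 1092; cumulative 6912. Total 6912.
Difference: |5640 − 6912| = 1272.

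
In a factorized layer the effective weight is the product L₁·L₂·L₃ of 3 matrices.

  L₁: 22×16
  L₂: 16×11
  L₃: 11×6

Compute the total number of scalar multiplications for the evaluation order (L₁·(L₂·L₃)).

3168

(L₂·L₃): 16×11 by 11×6 → 16×6, cost 16·11·6 = 1056
(L₁·(L₂·L₃)): 22×16 by 16×6 → 22×6, cost 22·16·6 = 2112; cumulative 3168
Total: 3168 scalar multiplications.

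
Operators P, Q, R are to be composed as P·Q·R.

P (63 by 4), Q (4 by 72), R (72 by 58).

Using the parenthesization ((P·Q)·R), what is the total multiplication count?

(P·Q): 63×4 by 4×72 → 63×72, cost 63·4·72 = 18144
((P·Q)·R): 63×72 by 72×58 → 63×58, cost 63·72·58 = 263088; cumulative 281232
Total: 281232 scalar multiplications.

281232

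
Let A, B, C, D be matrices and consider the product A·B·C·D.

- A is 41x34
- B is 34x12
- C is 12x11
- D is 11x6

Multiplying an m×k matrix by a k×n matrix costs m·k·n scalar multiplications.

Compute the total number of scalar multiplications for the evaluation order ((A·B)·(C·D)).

20472

(A·B): 41×34 by 34×12 → 41×12, cost 41·34·12 = 16728
(C·D): 12×11 by 11×6 → 12×6, cost 12·11·6 = 792
((A·B)·(C·D)): 41×12 by 12×6 → 41×6, cost 41·12·6 = 2952; cumulative 20472
Total: 20472 scalar multiplications.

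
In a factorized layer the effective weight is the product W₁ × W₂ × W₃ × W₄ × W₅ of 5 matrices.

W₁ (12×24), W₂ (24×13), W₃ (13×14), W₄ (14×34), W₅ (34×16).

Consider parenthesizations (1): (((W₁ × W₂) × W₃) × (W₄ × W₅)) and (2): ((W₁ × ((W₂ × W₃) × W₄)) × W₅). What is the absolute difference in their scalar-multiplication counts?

Order (1) = (((W₁ × W₂) × W₃) × (W₄ × W₅)): (W₁ × W₂): 12×24 by 24×13 → 12×13, cost 12·24·13 = 3744; ((W₁ × W₂) × W₃): 12×13 by 13×14 → 12×14, cost 12·13·14 = 2184; cumulative 5928; (W₄ × W₅): 14×34 by 34×16 → 14×16, cost 14·34·16 = 7616; (((W₁ × W₂) × W₃) × (W₄ × W₅)): 12×14 by 14×16 → 12×16, cost 12·14·16 = 2688; cumulative 16232. Total 16232.
Order (2) = ((W₁ × ((W₂ × W₃) × W₄)) × W₅): (W₂ × W₃): 24×13 by 13×14 → 24×14, cost 24·13·14 = 4368; ((W₂ × W₃) × W₄): 24×14 by 14×34 → 24×34, cost 24·14·34 = 11424; cumulative 15792; (W₁ × ((W₂ × W₃) × W₄)): 12×24 by 24×34 → 12×34, cost 12·24·34 = 9792; cumulative 25584; ((W₁ × ((W₂ × W₃) × W₄)) × W₅): 12×34 by 34×16 → 12×16, cost 12·34·16 = 6528; cumulative 32112. Total 32112.
Difference: |16232 − 32112| = 15880.

15880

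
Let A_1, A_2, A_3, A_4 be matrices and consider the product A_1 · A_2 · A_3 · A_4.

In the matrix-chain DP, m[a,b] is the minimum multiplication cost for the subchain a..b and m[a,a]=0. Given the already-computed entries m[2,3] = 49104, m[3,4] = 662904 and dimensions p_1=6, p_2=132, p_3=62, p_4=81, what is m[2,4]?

m[2,4] = min over k∈[2,3] of m[2,k]+m[k+1,4]+p_{1}·p_k·p_{4}.
k=2: 0 + 662904 + 6·132·81 = 727056; k=3: 49104 + 0 + 6·62·81 = 79236.
Minimum: 79236 at k=3.

79236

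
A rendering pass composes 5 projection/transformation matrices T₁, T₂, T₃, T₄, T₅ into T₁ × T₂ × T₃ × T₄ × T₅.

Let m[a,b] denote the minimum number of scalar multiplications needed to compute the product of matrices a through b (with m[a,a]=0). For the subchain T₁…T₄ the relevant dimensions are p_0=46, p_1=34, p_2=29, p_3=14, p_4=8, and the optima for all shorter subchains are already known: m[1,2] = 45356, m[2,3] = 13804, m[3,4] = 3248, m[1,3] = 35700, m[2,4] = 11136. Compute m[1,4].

23648

m[1,4] = min over k∈[1,3] of m[1,k]+m[k+1,4]+p_{0}·p_k·p_{4}.
k=1: 0 + 11136 + 46·34·8 = 23648; k=2: 45356 + 3248 + 46·29·8 = 59276; k=3: 35700 + 0 + 46·14·8 = 40852.
Minimum: 23648 at k=1.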